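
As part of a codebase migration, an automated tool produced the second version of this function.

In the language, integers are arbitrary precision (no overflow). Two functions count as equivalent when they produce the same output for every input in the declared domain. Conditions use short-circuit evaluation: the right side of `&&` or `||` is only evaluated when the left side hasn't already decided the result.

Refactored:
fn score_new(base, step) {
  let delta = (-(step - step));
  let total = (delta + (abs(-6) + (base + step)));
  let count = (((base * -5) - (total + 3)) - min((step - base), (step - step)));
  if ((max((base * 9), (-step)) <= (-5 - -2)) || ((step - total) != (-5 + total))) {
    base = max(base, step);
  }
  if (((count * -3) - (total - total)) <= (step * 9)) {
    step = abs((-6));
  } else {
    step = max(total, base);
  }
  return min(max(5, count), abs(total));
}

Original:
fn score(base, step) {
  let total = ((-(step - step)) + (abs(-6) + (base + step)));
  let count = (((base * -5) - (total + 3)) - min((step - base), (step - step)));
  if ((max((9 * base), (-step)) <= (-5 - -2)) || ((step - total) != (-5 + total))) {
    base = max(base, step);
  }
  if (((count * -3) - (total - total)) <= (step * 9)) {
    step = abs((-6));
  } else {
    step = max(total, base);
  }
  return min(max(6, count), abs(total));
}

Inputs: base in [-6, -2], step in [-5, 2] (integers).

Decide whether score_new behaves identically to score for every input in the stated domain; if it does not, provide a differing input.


Take base=-2, step=2.
score: total=6, then count=1, then ((max((9 * base), (-step)) <= (-5 - -2)) || ((step - total) != (-5 + total))) is true, then base=2, then (((count * -3) - (total - total)) <= (step * 9)) is true, then step=6, then returns 6
score_new: delta=0, then total=6, then count=1, then ((max((base * 9), (-step)) <= (-5 - -2)) || ((step - total) != (-5 + total))) is true, then base=2, then (((count * -3) - (total - total)) <= (step * 9)) is true, then step=6, then returns 5
6 vs 5 — the two versions disagree here.
verdict: not equivalent; witness: base=-2, step=2


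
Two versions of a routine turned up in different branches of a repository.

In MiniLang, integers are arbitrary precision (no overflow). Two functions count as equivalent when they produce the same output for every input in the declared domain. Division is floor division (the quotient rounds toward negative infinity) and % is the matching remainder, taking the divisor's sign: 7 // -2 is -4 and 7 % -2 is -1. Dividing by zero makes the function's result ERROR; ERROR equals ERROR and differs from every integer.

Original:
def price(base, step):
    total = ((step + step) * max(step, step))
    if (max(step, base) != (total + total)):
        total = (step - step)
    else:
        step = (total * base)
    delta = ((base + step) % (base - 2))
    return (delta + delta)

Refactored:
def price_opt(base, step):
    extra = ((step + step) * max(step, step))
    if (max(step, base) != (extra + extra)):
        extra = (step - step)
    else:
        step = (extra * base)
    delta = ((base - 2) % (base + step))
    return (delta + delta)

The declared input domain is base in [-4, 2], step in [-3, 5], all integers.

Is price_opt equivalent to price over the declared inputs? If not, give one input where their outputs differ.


Try base=-4, step=-3.
price: total = 18; (max(step, base) != (total + total)) -> true; total = 0; delta = -1; return -2
price_opt: extra = 18; (max(step, base) != (extra + extra)) -> true; extra = 0; delta = -6; return -12
-2 against -12: the behavior changed.
verdict: not equivalent; witness: base=-4, step=-3


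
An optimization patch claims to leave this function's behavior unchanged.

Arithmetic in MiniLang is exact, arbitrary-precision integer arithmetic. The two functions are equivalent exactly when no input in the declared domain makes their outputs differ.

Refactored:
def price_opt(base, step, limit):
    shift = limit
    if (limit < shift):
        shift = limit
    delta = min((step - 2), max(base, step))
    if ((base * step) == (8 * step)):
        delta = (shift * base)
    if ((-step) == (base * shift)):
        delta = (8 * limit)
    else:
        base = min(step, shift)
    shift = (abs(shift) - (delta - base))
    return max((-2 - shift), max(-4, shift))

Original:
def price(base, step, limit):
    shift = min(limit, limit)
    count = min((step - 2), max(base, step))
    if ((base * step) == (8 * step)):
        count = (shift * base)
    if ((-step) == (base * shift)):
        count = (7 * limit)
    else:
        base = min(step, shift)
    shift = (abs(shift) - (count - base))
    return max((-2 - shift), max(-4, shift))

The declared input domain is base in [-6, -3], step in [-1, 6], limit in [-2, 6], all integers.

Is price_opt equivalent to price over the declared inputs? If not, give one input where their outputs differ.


Consider the input base=-6, step=6, limit=1.
price: shift := 1 | count := 4 | ((base * step) == (8 * step)): false | ((-step) == (base * shift)): true | count := 7 | shift := -12 | result 10
price_opt: shift := 1 | (limit < shift): false | delta := 4 | ((base * step) == (8 * step)): false | ((-step) == (base * shift)): true | delta := 8 | shift := -13 | result 11
10 and 11 differ, so these are not the same function on this domain.
verdict: not equivalent; witness: base=-6, step=6, limit=1


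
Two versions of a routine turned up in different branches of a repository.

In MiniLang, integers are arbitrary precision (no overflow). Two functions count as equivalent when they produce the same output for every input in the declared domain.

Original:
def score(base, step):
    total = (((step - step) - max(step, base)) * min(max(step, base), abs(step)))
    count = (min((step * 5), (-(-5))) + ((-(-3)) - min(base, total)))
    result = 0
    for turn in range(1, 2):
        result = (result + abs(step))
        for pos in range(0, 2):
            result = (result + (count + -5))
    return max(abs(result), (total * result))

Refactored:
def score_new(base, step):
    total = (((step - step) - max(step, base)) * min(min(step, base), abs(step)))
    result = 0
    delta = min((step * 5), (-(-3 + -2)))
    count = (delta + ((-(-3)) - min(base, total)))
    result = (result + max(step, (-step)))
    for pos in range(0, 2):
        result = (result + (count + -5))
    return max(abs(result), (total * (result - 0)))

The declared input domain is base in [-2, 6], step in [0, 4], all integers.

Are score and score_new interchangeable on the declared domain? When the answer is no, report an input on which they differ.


The rewrite breaks on base=-2, step=1, where the results are 11 and 22.
score: total := -1 | count := 10 | result := 0 | iter turn=1: | result := 1 | iter pos=0: | result := 6 | iter pos=1: | result := 11 | result 11
score_new: total := 2 | result := 0 | delta := 5 | count := 10 | result := 1 | iter pos=0: | result := 6 | iter pos=1: | result := 11 | result 22
verdict: not equivalent; witness: base=-2, step=1


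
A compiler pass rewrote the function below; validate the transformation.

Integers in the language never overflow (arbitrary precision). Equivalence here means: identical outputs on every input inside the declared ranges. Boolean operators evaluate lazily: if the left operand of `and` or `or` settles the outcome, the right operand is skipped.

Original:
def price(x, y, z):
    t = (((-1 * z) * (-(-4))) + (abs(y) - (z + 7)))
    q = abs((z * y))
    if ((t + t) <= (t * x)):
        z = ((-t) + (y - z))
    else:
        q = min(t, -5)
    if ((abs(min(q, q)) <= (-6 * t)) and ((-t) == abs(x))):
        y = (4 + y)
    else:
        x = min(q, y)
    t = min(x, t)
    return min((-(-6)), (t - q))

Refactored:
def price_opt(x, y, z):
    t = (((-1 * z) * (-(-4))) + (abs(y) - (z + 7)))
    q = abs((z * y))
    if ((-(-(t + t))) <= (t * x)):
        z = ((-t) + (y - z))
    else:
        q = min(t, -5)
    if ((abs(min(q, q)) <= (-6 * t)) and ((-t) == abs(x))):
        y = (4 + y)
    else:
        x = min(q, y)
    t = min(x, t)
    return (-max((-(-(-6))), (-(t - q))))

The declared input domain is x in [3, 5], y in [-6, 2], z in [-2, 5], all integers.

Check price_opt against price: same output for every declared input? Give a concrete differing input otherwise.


This is a faithful refactor — min/max/abs usage differs, but the computed results match everywhere.
As a probe, take x=5, y=0, z=5: price runs t = -32; q = 0; ((t + t) <= (t * x)) -> false; q = -32; ((abs(min(q, q)) <= (-6 * t)) and ((-t) == abs(x))) -> false; x = -32; t = -32; return 0; price_opt runs t = -32; q = 0; ((-(-(t + t))) <= (t * x)) -> false; q = -32; ((abs(min(q, q)) <= (-6 * t)) and ((-t) == abs(x))) -> false; x = -32; t = -32; return 0; both end at 0.
Every one of the 216 inputs gives matching results.
verdict: equivalent


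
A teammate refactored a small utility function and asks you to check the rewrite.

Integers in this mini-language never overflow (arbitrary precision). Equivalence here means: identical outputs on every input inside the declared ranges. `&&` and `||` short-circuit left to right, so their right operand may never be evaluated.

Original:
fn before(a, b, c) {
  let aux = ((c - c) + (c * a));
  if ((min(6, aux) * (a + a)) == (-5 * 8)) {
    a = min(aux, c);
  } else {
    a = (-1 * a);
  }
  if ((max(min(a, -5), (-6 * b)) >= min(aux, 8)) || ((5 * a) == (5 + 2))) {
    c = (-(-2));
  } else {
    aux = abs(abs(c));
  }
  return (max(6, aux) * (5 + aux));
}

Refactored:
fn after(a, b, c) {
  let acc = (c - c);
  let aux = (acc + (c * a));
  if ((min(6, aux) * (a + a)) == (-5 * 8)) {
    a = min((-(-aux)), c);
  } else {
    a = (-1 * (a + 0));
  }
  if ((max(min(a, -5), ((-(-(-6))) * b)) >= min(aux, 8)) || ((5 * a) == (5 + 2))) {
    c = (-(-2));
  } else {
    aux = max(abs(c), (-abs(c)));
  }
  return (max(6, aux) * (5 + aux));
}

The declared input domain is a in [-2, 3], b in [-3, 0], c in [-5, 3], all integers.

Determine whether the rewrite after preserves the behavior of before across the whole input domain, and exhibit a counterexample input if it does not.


The two are interchangeable: statement counts differ, and arithmetic usage differs, and min/max/abs usage differs, and constant usage differs, and local variable names differ, and every declared input agrees.
Tracing a=2, b=-3, c=1: before: aux becomes 2; next ((min(6, aux) * (a + a)) == (-5 * 8)) evaluates to false; next a becomes -2; next ((max(min(a, -5), (-6 * b)) >= min(aux, 8)) || ((5 * a) == (5 + 2))) evaluates to true; next c becomes 2; next final value 42 | after: acc becomes 0; next aux becomes 2; next ((min(6, aux) * (a + a)) == (-5 * 8)) evaluates to false; next a becomes -2; next ((max(min(a, -5), ((-(-(-6))) * b)) >= min(aux, 8)) || ((5 * a) == (5 + 2))) evaluates to true; next c becomes 2; next final value 42 — matching result 42.
Sweeping the whole domain (216 inputs) finds no disagreement.
verdict: equivalent


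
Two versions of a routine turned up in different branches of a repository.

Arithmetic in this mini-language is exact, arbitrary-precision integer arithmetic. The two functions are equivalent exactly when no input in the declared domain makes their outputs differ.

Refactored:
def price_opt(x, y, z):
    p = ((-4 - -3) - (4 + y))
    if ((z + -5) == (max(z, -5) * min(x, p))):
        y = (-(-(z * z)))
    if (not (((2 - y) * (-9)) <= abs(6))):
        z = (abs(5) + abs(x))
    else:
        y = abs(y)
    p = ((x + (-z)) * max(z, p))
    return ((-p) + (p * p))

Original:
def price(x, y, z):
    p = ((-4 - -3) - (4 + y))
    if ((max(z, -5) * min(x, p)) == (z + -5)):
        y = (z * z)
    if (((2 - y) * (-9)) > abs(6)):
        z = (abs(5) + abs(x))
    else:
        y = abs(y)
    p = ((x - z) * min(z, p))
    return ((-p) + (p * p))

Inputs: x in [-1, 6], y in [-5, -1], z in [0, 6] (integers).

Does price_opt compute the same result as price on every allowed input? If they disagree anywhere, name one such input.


The rewrite breaks on x=-1, y=-5, z=1, where the results are 0 and 6.
price: p becomes 0; next ((max(z, -5) * min(x, p)) == (z + -5)) evaluates to false; next (((2 - y) * (-9)) > abs(6)) evaluates to false; next y becomes 5; next p becomes 0; next final value 0
price_opt: p becomes 0; next ((z + -5) == (max(z, -5) * min(x, p))) evaluates to false; next (not (((2 - y) * (-9)) <= abs(6))) evaluates to false; next y becomes 5; next p becomes -2; next final value 6
verdict: not equivalent; witness: x=-1, y=-5, z=1


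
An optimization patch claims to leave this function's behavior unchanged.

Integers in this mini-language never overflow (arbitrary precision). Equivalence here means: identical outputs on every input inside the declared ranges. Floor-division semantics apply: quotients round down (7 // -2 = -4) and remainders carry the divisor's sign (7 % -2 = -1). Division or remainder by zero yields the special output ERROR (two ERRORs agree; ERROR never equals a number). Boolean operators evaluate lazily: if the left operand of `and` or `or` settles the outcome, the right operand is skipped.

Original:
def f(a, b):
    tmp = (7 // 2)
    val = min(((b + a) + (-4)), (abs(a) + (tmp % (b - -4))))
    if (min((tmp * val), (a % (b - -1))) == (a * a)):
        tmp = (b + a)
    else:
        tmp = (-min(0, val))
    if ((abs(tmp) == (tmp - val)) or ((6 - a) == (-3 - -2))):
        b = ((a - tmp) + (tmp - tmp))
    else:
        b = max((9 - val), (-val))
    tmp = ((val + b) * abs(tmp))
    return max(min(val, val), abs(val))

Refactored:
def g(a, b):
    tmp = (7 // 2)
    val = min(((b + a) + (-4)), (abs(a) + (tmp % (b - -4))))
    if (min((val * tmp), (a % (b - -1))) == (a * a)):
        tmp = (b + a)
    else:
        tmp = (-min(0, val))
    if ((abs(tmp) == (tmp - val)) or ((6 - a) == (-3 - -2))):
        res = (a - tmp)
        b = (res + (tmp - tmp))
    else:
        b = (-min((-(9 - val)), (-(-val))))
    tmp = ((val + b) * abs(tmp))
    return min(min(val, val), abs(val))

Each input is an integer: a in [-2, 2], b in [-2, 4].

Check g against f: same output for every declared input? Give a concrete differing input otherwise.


At a=-2, b=-2: f gives 8, g gives -8.
verdict: not equivalent; witness: a=-2, b=-2


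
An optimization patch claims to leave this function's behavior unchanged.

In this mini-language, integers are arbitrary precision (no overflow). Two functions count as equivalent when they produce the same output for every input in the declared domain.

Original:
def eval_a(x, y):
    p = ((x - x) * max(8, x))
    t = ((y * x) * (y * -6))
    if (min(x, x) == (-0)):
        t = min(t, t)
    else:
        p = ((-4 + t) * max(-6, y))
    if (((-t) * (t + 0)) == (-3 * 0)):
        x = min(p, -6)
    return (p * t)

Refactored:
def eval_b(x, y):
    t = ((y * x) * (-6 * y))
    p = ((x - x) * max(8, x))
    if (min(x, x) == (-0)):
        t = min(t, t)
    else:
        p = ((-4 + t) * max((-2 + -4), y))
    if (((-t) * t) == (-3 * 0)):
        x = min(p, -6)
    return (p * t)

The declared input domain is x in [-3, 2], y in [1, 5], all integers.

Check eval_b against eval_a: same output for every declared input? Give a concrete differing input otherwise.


The two versions differ — the changes include constant usage differs.
As a probe, take x=1, y=1: eval_a runs p = 0; t = -6; (min(x, x) == (-0)) -> false; p = -10; (((-t) * (t + 0)) == (-3 * 0)) -> false; return 60; eval_b runs t = -6; p = 0; (min(x, x) == (-0)) -> false; p = -10; (((-t) * t) == (-3 * 0)) -> false; return 60; both end at 60.
Across all 30 domain points the two functions coincide.
verdict: equivalent


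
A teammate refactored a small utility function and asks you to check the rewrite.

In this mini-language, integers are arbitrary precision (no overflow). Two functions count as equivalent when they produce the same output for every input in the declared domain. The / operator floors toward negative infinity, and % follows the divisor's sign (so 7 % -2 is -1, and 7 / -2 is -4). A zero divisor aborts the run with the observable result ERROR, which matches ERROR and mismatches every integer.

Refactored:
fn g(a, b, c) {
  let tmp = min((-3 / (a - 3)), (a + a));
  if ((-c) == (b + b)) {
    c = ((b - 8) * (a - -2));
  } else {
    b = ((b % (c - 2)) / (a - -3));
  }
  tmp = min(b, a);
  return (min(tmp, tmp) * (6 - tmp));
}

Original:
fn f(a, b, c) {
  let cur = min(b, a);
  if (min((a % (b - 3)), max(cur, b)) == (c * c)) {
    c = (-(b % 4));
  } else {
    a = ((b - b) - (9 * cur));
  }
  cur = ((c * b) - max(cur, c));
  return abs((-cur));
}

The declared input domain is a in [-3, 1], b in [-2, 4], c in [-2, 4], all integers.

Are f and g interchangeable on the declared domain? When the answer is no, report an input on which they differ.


Consider the input a=-3, b=-2, c=-2.
f: cur becomes -3; next (min((a % (b - 3)), max(cur, b)) == (c * c)) evaluates to false; next a becomes 27; next cur becomes 6; next final value 6
g: tmp becomes -6; next ((-c) == (b + b)) evaluates to false; next hits division by zero so the output is ERROR
6 != ERROR, so the rewrite changes behavior.
verdict: not equivalent; witness: a=-3, b=-2, c=-2


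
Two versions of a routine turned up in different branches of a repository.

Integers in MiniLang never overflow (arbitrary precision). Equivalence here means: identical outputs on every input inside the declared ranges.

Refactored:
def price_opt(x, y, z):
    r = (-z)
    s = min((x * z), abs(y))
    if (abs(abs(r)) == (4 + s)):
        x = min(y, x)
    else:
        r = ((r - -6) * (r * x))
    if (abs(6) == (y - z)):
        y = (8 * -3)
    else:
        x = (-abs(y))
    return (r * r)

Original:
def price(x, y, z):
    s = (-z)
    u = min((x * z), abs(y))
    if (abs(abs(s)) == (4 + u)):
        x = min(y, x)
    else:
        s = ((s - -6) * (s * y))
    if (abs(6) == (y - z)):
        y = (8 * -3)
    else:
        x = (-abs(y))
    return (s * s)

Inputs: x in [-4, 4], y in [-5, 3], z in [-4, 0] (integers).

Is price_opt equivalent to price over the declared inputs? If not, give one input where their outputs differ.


Consider the input x=-4, y=-5, z=-4.
price: s := 4 | u := 5 | (abs(abs(s)) == (4 + u)): false | s := -200 | (abs(6) == (y - z)): false | x := -5 | result 40000
price_opt: r := 4 | s := 5 | (abs(abs(r)) == (4 + s)): false | r := -160 | (abs(6) == (y - z)): false | x := -5 | result 25600
40000 vs 25600 — the two versions disagree here.
verdict: not equivalent; witness: x=-4, y=-5, z=-4


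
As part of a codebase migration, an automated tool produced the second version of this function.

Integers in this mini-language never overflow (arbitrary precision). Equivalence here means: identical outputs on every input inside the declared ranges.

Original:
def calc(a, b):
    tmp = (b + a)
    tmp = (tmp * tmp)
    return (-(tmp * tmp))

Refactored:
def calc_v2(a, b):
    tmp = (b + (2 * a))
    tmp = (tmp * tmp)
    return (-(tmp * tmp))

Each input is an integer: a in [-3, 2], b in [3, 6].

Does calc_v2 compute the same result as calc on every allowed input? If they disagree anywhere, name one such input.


Not equivalent: a=-3, b=3 separates them (0 vs -81).
calc: tmp := 0 | tmp := 0 | result 0
calc_v2: tmp := -3 | tmp := 9 | result -81
verdict: not equivalent; witness: a=-3, b=3


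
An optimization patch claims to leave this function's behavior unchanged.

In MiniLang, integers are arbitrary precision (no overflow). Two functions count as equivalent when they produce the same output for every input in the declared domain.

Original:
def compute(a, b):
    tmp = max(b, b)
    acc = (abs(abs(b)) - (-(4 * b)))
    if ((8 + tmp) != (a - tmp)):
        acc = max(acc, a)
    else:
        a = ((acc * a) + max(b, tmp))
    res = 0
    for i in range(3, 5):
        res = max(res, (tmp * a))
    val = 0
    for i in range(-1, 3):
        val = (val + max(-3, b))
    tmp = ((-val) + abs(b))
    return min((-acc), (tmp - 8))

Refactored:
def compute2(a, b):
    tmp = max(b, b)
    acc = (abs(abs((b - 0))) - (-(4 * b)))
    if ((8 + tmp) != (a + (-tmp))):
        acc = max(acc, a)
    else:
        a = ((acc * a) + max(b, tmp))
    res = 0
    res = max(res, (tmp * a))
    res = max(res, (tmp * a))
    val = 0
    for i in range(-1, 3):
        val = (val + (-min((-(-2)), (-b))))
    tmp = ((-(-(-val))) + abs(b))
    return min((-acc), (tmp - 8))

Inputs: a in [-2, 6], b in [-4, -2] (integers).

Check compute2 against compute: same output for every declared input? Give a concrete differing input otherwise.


Run the pair on a=0, b=-4.
compute: tmp becomes -4; next acc becomes -12; next ((8 + tmp) != (a - tmp)) evaluates to false; next a becomes -4; next res becomes 0; next at i=3:; next res becomes 16; next at i=4:; next res becomes 16; next val becomes 0; next at i=-1:; next val becomes -3; next at i=0:; next val becomes -6; next at i=1:; next val becomes -9; next at i=2:; next val becomes -12; next tmp becomes 16; next final value 8
compute2: tmp becomes -4; next acc becomes -12; next ((8 + tmp) != (a + (-tmp))) evaluates to false; next a becomes -4; next res becomes 0; next res becomes 16; next res becomes 16; next val becomes 0; next at i=-1:; next val becomes -2; next at i=0:; next val becomes -4; next at i=1:; next val becomes -6; next at i=2:; next val becomes -8; next tmp becomes 12; next final value 4
8 != 4, so the rewrite changes behavior.
verdict: not equivalent; witness: a=0, b=-4


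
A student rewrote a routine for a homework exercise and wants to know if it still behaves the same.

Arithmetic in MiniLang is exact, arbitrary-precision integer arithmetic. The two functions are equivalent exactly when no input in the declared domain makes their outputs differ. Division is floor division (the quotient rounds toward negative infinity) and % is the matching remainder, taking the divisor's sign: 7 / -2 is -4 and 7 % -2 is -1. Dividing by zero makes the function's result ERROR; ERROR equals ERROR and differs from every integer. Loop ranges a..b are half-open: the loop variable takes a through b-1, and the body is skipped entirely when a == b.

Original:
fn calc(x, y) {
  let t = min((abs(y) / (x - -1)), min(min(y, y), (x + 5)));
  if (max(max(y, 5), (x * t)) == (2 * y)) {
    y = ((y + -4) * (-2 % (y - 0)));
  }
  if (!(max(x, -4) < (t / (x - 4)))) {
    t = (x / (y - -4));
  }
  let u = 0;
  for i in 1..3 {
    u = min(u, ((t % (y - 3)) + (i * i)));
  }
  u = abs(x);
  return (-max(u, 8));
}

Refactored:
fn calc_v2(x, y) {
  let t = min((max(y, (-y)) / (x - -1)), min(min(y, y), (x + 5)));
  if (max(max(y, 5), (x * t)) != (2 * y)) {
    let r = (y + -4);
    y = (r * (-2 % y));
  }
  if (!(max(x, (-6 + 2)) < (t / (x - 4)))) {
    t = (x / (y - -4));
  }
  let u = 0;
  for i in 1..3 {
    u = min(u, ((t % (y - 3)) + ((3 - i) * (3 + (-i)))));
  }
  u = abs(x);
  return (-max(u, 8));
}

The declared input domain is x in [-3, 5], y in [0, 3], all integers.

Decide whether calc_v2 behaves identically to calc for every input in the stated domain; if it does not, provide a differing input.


Consider the input x=-3, y=0.
calc: t=0, then (max(max(y, 5), (x * t)) == (2 * y)) is false, then (!(max(x, -4) < (t / (x - 4)))) is false, then u=0, then (i=1), then u=0, then (i=2), then u=0, then u=3, then returns -8
calc_v2: t=0, then (max(max(y, 5), (x * t)) != (2 * y)) is true, then r=-4, then a zero divisor aborts: ERROR
-8 and ERROR differ, so these are not the same function on this domain.
verdict: not equivalent; witness: x=-3, y=0


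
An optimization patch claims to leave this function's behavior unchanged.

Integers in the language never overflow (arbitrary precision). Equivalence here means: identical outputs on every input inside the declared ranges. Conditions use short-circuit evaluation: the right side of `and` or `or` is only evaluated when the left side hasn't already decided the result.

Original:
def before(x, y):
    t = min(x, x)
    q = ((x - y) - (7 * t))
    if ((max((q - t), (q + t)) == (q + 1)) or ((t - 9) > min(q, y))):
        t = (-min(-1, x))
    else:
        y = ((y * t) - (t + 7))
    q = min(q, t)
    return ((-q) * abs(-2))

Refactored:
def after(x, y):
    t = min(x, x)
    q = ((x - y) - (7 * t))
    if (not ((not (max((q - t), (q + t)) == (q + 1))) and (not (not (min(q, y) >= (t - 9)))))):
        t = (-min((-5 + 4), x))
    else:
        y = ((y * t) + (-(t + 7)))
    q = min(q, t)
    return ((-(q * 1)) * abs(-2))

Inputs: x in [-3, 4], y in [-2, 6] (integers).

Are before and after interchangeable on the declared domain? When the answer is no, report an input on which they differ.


The two are interchangeable: comparison usage differs; also arithmetic usage differs; also constant usage differs; also boolean connective usage differs, and every declared input agrees.
As a probe, take x=4, y=3: before runs t = 4; q = -27; ((max((q - t), (q + t)) == (q + 1)) or ((t - 9) > min(q, y))) -> true; t = 1; q = -27; return 54; after runs t = 4; q = -27; (not ((not (max((q - t), (q + t)) == (q + 1))) and (not (not (min(q, y) >= (t - 9)))))) -> true; t = 1; q = -27; return 54; both end at 54.
Every one of the 72 inputs gives matching results.
verdict: equivalent


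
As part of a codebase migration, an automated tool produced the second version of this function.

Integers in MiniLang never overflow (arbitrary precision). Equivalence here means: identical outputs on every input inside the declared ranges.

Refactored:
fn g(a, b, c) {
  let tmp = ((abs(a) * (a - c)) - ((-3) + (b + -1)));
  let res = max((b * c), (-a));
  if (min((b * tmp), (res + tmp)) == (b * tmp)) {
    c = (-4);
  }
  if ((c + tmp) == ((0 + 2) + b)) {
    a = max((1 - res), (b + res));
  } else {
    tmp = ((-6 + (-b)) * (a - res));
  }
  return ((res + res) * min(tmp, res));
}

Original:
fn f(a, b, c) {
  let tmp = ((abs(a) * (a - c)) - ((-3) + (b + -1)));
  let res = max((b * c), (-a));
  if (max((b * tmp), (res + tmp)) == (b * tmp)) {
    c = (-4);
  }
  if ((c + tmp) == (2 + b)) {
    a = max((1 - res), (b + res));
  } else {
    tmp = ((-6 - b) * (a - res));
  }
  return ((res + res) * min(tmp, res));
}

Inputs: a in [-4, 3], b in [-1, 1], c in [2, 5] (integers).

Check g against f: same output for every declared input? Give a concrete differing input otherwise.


Consider the input a=2, b=-1, c=2.
f: tmp = 5; res = -2; (max((b * tmp), (res + tmp)) == (b * tmp)) -> false; ((c + tmp) == (2 + b)) -> false; tmp = -20; return 80
g: tmp = 5; res = -2; (min((b * tmp), (res + tmp)) == (b * tmp)) -> true; c = -4; ((c + tmp) == ((0 + 2) + b)) -> true; a = 3; return 8
80 and 8 differ, so these are not the same function on this domain.
verdict: not equivalent; witness: a=2, b=-1, c=2


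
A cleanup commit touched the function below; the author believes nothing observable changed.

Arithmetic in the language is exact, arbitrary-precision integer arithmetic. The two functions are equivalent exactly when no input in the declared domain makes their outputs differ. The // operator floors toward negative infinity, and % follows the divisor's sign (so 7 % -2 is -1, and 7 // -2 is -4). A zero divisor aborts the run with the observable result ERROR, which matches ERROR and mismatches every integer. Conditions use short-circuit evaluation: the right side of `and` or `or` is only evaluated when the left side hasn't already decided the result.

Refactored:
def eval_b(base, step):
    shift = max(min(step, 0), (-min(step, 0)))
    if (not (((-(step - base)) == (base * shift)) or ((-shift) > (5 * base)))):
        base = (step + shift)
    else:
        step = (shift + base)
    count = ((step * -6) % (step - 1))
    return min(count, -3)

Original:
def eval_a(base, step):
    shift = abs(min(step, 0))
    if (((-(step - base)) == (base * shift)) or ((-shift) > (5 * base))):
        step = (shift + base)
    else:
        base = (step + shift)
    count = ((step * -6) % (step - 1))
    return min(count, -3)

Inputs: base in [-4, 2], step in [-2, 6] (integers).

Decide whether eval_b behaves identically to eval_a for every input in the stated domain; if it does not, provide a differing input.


Side by side, the visible changes include: constant usage differs, plus min/max/abs usage differs, plus boolean connective usage differs.
As a probe, take base=0, step=0: eval_a runs shift = 0; (((-(step - base)) == (base * shift)) or ((-shift) > (5 * base))) -> true; step = 0; count = 0; return -3; eval_b runs shift = 0; (not (((-(step - base)) == (base * shift)) or ((-shift) > (5 * base)))) -> false; step = 0; count = 0; return -3; both end at -3.
Sweeping the whole domain (63 inputs) finds no disagreement.
verdict: equivalent


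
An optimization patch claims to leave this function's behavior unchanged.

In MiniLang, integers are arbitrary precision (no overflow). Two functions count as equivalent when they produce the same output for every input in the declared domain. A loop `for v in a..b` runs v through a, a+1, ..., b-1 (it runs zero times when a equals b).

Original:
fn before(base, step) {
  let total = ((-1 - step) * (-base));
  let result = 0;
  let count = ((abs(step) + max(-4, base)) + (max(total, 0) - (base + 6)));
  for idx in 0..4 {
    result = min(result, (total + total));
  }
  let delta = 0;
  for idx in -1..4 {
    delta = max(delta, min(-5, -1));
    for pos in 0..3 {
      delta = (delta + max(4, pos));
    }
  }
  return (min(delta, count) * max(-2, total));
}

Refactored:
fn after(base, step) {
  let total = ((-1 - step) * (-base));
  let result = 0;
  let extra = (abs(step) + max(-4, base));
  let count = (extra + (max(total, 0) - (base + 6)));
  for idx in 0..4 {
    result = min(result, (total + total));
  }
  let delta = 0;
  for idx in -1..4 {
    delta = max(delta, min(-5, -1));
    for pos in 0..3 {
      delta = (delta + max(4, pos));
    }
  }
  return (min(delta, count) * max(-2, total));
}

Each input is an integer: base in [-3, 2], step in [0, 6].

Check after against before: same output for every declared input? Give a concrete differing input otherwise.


Side by side, the visible changes include: statement counts differ, local variable names differ.
Tracing base=2, step=6: before: total = 14; result = 0; count = 14; [idx=0]; result = 0; [idx=1]; result = 0; [idx=2]; result = 0; [idx=3]; result = 0; delta = 0; [idx=-1]; delta = 0; [pos=0]; delta = 4; [pos=1]; delta = 8; [pos=2]; delta = 12; [idx=0]; delta = 12; [pos=0]; delta = 16; [pos=1]; delta = 20; [pos=2]; delta = 24; [idx=1]; delta = 24; [pos=0]; delta = 28; [pos=1]; delta = 32; [pos=2]; delta = 36; [idx=2]; delta = 36; [pos=0]; delta = 40; [pos=1]; delta = 44; [pos=2]; delta = 48; [idx=3]; delta = 48; [pos=0]; delta = 52; [pos=1]; delta = 56; [pos=2]; delta = 60; return 196 | after: total = 14; result = 0; extra = 8; count = 14; [idx=0]; result = 0; [idx=1]; result = 0; [idx=2]; result = 0; [idx=3]; result = 0; delta = 0; [idx=-1]; delta = 0; [pos=0]; delta = 4; [pos=1]; delta = 8; [pos=2]; delta = 12; [idx=0]; delta = 12; [pos=0]; delta = 16; [pos=1]; delta = 20; [pos=2]; delta = 24; [idx=1]; delta = 24; [pos=0]; delta = 28; [pos=1]; delta = 32; [pos=2]; delta = 36; [idx=2]; delta = 36; [pos=0]; delta = 40; [pos=1]; delta = 44; [pos=2]; delta = 48; [idx=3]; delta = 48; [pos=0]; delta = 52; [pos=1]; delta = 56; [pos=2]; delta = 60; return 196 — matching result 196.
Across all 42 domain points the two functions coincide.
verdict: equivalent


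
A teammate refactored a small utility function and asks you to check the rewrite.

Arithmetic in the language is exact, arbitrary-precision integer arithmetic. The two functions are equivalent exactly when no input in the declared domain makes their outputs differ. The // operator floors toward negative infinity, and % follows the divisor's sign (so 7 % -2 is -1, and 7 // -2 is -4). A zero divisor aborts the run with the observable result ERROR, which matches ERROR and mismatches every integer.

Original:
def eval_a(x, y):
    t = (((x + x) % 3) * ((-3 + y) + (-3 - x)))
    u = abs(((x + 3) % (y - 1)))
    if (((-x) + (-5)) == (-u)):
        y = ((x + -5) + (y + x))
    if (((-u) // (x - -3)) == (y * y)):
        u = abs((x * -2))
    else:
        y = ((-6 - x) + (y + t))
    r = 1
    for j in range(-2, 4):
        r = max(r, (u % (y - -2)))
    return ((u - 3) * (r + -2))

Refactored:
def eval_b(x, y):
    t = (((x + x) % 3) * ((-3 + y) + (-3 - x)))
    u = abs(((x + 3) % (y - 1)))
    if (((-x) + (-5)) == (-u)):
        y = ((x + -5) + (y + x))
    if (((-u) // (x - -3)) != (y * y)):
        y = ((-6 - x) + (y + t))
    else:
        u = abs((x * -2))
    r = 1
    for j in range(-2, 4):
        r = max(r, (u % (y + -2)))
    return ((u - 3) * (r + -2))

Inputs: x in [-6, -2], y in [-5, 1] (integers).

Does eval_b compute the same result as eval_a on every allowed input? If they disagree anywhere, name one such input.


Input x=-6, y=-2: ERROR from eval_a versus 3 from eval_b.
verdict: not equivalent; witness: x=-6, y=-2


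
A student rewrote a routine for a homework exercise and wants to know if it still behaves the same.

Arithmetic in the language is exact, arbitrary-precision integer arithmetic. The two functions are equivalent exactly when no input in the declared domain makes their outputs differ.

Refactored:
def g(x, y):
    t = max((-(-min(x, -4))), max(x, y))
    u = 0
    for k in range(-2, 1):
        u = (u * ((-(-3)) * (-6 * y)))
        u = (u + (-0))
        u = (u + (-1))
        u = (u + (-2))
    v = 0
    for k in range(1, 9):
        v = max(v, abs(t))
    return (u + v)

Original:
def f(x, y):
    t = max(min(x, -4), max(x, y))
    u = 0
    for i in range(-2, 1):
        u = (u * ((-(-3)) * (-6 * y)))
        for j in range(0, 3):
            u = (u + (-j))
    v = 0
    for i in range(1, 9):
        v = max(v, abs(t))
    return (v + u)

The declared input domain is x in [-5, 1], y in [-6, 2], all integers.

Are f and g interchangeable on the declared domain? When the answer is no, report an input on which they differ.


Behavior is preserved: although loop structure differs, and statement counts differ, and constant usage differs, and arithmetic usage differs, and local variable names differ, the outputs never diverge.
Spot check at x=-3, y=1 — f: t=1, then u=0, then (i=-2), then u=0, then (j=0), then u=0, then (j=1), then u=-1, then (j=2), then u=-3, then (i=-1), then u=54, then (j=0), then u=54, then (j=1), then u=53, then (j=2), then u=51, then (i=0), then u=-918, then (j=0), then u=-918, then (j=1), then u=-919, then (j=2), then u=-921, then v=0, then (i=1), then v=1, then (i=2), then v=1, then (i=3), then v=1, then (i=4), then v=1, then (i=5), then v=1, then (i=6), then v=1, then (i=7), then v=1, then (i=8), then v=1, then returns -920. g: t=1, then u=0, then (k=-2), then u=0, then u=0, then u=-1, then u=-3, then (k=-1), then u=54, then u=54, then u=53, then u=51, then (k=0), then u=-918, then u=-918, then u=-919, then u=-921, then v=0, then (k=1), then v=1, then (k=2), then v=1, then (k=3), then v=1, then (k=4), then v=1, then (k=5), then v=1, then (k=6), then v=1, then (k=7), then v=1, then (k=8), then v=1, then returns -920. Both give -920.
Sweeping the whole domain (63 inputs) finds no disagreement.
verdict: equivalent


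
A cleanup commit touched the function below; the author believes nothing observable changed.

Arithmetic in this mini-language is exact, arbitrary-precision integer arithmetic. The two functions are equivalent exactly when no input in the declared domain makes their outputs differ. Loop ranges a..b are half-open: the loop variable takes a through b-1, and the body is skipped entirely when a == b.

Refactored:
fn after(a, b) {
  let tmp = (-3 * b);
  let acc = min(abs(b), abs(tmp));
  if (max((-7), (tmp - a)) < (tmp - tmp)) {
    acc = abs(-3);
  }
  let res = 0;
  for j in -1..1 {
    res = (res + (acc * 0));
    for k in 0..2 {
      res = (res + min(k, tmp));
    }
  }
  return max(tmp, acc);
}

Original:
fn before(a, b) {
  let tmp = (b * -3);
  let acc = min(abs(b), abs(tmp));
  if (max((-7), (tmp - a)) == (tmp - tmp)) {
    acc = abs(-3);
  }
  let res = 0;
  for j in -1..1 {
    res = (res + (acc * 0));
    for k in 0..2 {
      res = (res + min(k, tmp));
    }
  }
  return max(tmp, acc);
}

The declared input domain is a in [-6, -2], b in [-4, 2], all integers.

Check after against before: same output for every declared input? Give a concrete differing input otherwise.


Consider the input a=-6, b=2.
before: tmp becomes -6; next acc becomes 2; next (max((-7), (tmp - a)) == (tmp - tmp)) evaluates to true; next acc becomes 3; next res becomes 0; next at j=-1:; next res becomes 0; next at k=0:; next res becomes -6; next at k=1:; next res becomes -12; next at j=0:; next res becomes -12; next at k=0:; next res becomes -18; next at k=1:; next res becomes -24; next final value 3
after: tmp becomes -6; next acc becomes 2; next (max((-7), (tmp - a)) < (tmp - tmp)) evaluates to false; next res becomes 0; next at j=-1:; next res becomes 0; next at k=0:; next res becomes -6; next at k=1:; next res becomes -12; next at j=0:; next res becomes -12; next at k=0:; next res becomes -18; next at k=1:; next res becomes -24; next final value 2
3 against 2: the behavior changed.
verdict: not equivalent; witness: a=-6, b=2


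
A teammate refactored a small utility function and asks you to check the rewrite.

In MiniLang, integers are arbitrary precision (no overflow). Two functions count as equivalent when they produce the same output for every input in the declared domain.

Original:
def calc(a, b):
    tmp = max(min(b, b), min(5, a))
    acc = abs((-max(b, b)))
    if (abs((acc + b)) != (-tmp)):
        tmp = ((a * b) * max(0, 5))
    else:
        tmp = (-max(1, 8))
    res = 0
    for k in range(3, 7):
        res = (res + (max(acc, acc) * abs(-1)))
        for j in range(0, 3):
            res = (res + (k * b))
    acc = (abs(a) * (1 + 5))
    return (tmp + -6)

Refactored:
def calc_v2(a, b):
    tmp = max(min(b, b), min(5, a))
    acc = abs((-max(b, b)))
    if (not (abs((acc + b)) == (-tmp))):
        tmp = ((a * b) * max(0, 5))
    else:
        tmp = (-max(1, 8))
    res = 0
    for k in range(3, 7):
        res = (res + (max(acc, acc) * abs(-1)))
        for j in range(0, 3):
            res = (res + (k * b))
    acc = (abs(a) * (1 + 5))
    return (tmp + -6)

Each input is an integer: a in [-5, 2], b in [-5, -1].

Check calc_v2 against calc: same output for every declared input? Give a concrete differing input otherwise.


The two are interchangeable: comparison usage differs; boolean connective usage differs, and every declared input agrees.
Spot check at a=-2, b=-3 — calc: tmp=-2, then acc=3, then (abs((acc + b)) != (-tmp)) is true, then tmp=30, then res=0, then (k=3), then res=3, then (j=0), then res=-6, then (j=1), then res=-15, then (j=2), then res=-24, then (k=4), then res=-21, then (j=0), then res=-33, then (j=1), then res=-45, then (j=2), then res=-57, then (k=5), then res=-54, then (j=0), then res=-69, then (j=1), then res=-84, then (j=2), then res=-99, then (k=6), then res=-96, then (j=0), then res=-114, then (j=1), then res=-132, then (j=2), then res=-150, then acc=12, then returns 24. calc_v2: tmp=-2, then acc=3, then (not (abs((acc + b)) == (-tmp))) is true, then tmp=30, then res=0, then (k=3), then res=3, then (j=0), then res=-6, then (j=1), then res=-15, then (j=2), then res=-24, then (k=4), then res=-21, then (j=0), then res=-33, then (j=1), then res=-45, then (j=2), then res=-57, then (k=5), then res=-54, then (j=0), then res=-69, then (j=1), then res=-84, then (j=2), then res=-99, then (k=6), then res=-96, then (j=0), then res=-114, then (j=1), then res=-132, then (j=2), then res=-150, then acc=12, then returns 24. Both give 24.
An exhaustive pass over the 40 declared inputs shows identical outputs.
verdict: equivalent


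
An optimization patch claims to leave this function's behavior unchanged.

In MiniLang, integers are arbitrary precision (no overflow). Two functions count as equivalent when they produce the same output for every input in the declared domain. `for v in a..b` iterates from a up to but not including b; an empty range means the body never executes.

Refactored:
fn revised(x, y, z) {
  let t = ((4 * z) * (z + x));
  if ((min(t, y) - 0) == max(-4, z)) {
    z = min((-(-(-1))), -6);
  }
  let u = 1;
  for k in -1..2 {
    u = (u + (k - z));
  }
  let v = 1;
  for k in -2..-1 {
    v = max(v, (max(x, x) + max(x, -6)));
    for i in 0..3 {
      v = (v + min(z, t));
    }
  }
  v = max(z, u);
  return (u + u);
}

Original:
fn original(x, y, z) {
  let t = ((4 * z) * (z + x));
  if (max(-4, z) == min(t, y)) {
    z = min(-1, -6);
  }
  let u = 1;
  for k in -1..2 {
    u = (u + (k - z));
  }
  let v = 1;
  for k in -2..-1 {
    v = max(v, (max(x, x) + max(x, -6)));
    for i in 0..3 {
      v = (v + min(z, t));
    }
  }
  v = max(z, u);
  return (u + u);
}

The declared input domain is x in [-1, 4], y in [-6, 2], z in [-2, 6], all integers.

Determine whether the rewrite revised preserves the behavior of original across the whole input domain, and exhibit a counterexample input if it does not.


This is a faithful refactor — arithmetic usage differs; also constant usage differs, but the computed results match everywhere.
Spot check at x=-1, y=-5, z=2 — original: t=8, then (max(-4, z) == min(t, y)) is false, then u=1, then (k=-1), then u=-2, then (k=0), then u=-4, then (k=1), then u=-5, then v=1, then (k=-2), then v=1, then (i=0), then v=3, then (i=1), then v=5, then (i=2), then v=7, then v=2, then returns -10. revised: t=8, then ((min(t, y) - 0) == max(-4, z)) is false, then u=1, then (k=-1), then u=-2, then (k=0), then u=-4, then (k=1), then u=-5, then v=1, then (k=-2), then v=1, then (i=0), then v=3, then (i=1), then v=5, then (i=2), then v=7, then v=2, then returns -10. Both give -10.
Across all 486 domain points the two functions coincide.
verdict: equivalent
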